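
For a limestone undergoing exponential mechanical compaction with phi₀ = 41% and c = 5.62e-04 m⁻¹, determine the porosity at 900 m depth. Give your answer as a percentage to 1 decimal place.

Working in km (1 km = 1000 m; c in km⁻¹ = c in m⁻¹ × 1000):
phi = phi₀·exp(−c·z) = 0.41 × exp(−0.562 × 0.9) = 0.41 × exp(−0.5058)
  = 0.41 × 0.6030 = 0.2472

24.7%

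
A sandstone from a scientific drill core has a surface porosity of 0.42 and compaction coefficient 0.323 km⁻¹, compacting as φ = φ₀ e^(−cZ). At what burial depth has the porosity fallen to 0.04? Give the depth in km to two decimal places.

Invert Athy's law: Z = ln(φ₀/φ) / c
Z = ln(0.42/0.04) / 0.323 = ln(10.5) / 0.323 = 2.3514 / 0.323 = 7.280 km

7.28 km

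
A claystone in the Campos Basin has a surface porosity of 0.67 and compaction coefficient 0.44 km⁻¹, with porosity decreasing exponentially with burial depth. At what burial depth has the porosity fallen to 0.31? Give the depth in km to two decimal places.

Invert Athy's law: Z = ln(φ₀/φ) / k
Z = ln(0.67/0.31) / 0.44 = ln(2.161) / 0.44 = 0.7707 / 0.44 = 1.752 km

1.75 km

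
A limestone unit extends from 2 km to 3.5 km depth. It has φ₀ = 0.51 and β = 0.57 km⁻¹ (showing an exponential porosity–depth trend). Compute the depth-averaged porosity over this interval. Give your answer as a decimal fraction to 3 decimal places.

⟨φ⟩ = (1/(Z₂−Z₁)) ∫ φ₀ e^(−βZ) dZ = φ₀·(e^(−β·Z₁) − e^(−β·Z₂)) / (β·(Z₂−Z₁))
e^(−0.57×2) = 0.3198; e^(−0.57×3.5) = 0.1360
⟨φ⟩ = 0.51 × (0.3198 − 0.1360) / (0.57 × 1.5) = 0.51 × 0.2150 = 0.1096

0.110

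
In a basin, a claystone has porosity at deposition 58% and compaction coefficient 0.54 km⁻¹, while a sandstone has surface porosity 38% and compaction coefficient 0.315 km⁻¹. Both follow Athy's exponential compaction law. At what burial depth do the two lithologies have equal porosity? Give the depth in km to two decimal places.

Set phi₀ₐ e^(−cₐZ) = phi₀ᵦ e^(−cᵦZ) ⇒ ln(phi₀ₐ/phi₀ᵦ) = (cₐ − cᵦ)·Z
Z = ln(0.58/0.38) / (0.54 − 0.315) = 0.4229 / 0.225 = 1.879 km

1.88 km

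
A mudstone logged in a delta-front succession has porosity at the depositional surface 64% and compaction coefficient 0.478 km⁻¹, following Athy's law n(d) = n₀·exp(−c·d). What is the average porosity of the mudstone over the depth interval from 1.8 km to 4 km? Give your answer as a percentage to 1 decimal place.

16.7%

⟨n⟩ = (1/(d₂−d₁)) ∫ n₀ e^(−cd) dd = n₀·(e^(−c·d₁) − e^(−c·d₂)) / (c·(d₂−d₁))
e^(−0.478×1.8) = 0.4230; e^(−0.478×4) = 0.1478
⟨n⟩ = 0.64 × (0.4230 − 0.1478) / (0.478 × 2.2) = 0.64 × 0.2617 = 0.1675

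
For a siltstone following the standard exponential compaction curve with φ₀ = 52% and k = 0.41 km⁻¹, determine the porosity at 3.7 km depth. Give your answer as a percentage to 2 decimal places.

11.41%

φ = φ₀·exp(−k·z) = 0.52 × exp(−0.41 × 3.7) = 0.52 × exp(−1.517)
  = 0.52 × 0.2194 = 0.1141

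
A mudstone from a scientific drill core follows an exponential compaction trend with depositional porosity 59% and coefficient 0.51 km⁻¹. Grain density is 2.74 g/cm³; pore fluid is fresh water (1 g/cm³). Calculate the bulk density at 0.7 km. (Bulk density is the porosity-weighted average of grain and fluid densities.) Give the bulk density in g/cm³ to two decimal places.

2.02 g/cm³

Porosity at depth: phi = 0.59·exp(−0.51×0.7) = 0.59×0.6998 = 0.4129
Bulk density: ρ_b = (1−phi)ρ_g + phi·ρ_f = 0.5871×2.74 + 0.4129×1
       = 1.609 + 0.413 = 2.022 g/cm³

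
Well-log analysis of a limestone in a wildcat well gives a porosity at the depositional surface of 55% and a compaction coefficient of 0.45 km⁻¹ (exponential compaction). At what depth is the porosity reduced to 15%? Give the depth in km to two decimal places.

2.89 km

Invert Athy's law: Z = ln(phi₀/phi) / β
Z = ln(0.55/0.15) / 0.45 = ln(3.667) / 0.45 = 1.2993 / 0.45 = 2.887 km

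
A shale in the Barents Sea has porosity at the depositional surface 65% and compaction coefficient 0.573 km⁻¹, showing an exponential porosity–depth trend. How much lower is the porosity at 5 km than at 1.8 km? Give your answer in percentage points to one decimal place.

φ(1.8) = 0.65·e^(−0.573×1.8) = 0.2317
φ(5) = 0.65·e^(−0.573×5) = 0.0370
Δφ = 0.2317 − 0.0370 = 0.1947

19.5 percentage points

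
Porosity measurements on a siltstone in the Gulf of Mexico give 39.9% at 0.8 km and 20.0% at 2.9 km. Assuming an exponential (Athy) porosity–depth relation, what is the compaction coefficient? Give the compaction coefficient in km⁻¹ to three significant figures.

Athy: phi(z) = phi₀ e^(−cz) ⇒ phi₁/phi₂ = e^{c(z₂−z₁)} ⇒ c = ln(phi₁/phi₂)/(z₂−z₁)
c = ln(0.399/0.2) / (2.9 − 0.8) = ln(1.995) / 2.1 = 0.6906 / 2.1 = 0.3289 km⁻¹

0.329 km⁻¹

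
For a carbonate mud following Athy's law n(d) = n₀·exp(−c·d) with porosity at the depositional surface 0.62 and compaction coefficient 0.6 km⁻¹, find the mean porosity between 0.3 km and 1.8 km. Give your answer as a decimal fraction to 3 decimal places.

0.341

⟨n⟩ = (1/(d₂−d₁)) ∫ n₀ e^(−cd) dd = n₀·(e^(−c·d₁) − e^(−c·d₂)) / (c·(d₂−d₁))
e^(−0.6×0.3) = 0.8353; e^(−0.6×1.8) = 0.3396
⟨n⟩ = 0.62 × (0.8353 − 0.3396) / (0.6 × 1.5) = 0.62 × 0.5507 = 0.3415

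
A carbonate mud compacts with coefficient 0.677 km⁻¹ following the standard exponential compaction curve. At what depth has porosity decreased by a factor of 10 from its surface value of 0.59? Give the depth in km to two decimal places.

phi/phi₀ = 1/10 ⇒ exp(−β·z) = 1/10 ⇒ z = ln(10) / β
z = 2.3026 / 0.677 = 3.401 km

3.40 km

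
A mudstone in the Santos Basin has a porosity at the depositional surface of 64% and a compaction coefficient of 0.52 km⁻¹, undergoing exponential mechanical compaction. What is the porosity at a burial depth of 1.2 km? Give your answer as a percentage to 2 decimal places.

34.29%

phi = phi₀·exp(−k·Z) = 0.64 × exp(−0.52 × 1.2) = 0.64 × exp(−0.624)
  = 0.64 × 0.5358 = 0.3429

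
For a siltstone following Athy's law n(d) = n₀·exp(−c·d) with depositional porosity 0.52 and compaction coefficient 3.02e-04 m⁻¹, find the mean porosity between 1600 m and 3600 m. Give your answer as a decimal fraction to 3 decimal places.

Working in km (1 km = 1000 m; c in km⁻¹ = c in m⁻¹ × 1000):
⟨n⟩ = (1/(d₂−d₁)) ∫ n₀ e^(−cd) dd = n₀·(e^(−c·d₁) − e^(−c·d₂)) / (c·(d₂−d₁))
e^(−0.302×1.6) = 0.6168; e^(−0.302×3.6) = 0.3372
⟨n⟩ = 0.52 × (0.6168 − 0.3372) / (0.302 × 2) = 0.52 × 0.4630 = 0.2408

0.241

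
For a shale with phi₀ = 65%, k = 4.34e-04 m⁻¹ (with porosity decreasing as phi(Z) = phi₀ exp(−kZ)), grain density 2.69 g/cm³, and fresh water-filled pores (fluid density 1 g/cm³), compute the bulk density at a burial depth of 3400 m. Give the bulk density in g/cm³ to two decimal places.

Working in km (1 km = 1000 m; k in km⁻¹ = k in m⁻¹ × 1000):
Porosity at depth: phi = 0.65·exp(−0.434×3.4) = 0.65×0.2286 = 0.1486
Bulk density: ρ_b = (1−phi)ρ_g + phi·ρ_f = 0.8514×2.69 + 0.1486×1
       = 2.290 + 0.149 = 2.439 g/cm³

2.44 g/cm³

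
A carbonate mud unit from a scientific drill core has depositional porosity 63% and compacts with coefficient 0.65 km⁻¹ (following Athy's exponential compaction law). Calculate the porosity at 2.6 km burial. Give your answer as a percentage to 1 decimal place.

11.6%

φ = φ₀·exp(−k·Z) = 0.63 × exp(−0.65 × 2.6) = 0.63 × exp(−1.69)
  = 0.63 × 0.1845 = 0.1162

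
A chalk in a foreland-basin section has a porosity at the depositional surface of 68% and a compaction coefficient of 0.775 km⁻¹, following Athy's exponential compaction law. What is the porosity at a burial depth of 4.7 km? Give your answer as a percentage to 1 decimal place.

1.8%

φ = φ₀·exp(−c·z) = 0.68 × exp(−0.775 × 4.7) = 0.68 × exp(−3.643)
  = 0.68 × 0.0262 = 0.0178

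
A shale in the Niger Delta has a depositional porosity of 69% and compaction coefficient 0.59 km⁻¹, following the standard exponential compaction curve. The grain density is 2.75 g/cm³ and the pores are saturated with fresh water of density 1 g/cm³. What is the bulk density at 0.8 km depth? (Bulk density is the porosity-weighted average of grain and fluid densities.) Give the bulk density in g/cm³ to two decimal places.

2.00 g/cm³

Porosity at depth: φ = 0.69·exp(−0.59×0.8) = 0.69×0.6238 = 0.4304
Bulk density: ρ_b = (1−φ)ρ_g + φ·ρ_f = 0.5696×2.75 + 0.4304×1
       = 1.566 + 0.430 = 1.997 g/cm³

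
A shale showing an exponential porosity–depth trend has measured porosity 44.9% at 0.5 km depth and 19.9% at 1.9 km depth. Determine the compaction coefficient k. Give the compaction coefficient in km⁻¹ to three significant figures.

Athy: n(z) = n₀ e^(−kz) ⇒ n₁/n₂ = e^{k(z₂−z₁)} ⇒ k = ln(n₁/n₂)/(z₂−z₁)
k = ln(0.449/0.199) / (1.9 − 0.5) = ln(2.256) / 1.4 = 0.8137 / 1.4 = 0.5812 km⁻¹

0.581 km⁻¹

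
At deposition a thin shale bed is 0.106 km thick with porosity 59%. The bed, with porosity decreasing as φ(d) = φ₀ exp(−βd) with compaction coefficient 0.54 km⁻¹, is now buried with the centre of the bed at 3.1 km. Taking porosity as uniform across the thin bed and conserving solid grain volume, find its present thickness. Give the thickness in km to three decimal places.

Porosity at 3.1 km: φ = 0.59·exp(−0.54×3.1) = 0.1106
Solid-volume conservation: h(1−φ) = h₀(1−φ₀) ⇒ h = h₀·(1−φ₀)/(1−φ)
h = 0.106 × (1 − 0.59)/(1 − 0.1106) = 0.106 × 0.4610 = 0.0489 km

0.049 km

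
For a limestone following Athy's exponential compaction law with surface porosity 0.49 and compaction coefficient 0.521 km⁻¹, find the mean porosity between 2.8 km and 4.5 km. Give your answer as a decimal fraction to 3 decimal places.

0.076

⟨φ⟩ = (1/(z₂−z₁)) ∫ φ₀ e^(−cz) dz = φ₀·(e^(−c·z₁) − e^(−c·z₂)) / (c·(z₂−z₁))
e^(−0.521×2.8) = 0.2325; e^(−0.521×4.5) = 0.0959
⟨φ⟩ = 0.49 × (0.2325 − 0.0959) / (0.521 × 1.7) = 0.49 × 0.1543 = 0.0756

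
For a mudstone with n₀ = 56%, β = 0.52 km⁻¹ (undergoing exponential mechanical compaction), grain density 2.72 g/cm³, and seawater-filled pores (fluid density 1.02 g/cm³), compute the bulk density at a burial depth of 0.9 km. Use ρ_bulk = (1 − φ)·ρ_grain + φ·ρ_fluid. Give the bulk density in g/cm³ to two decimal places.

2.12 g/cm³

Porosity at depth: n = 0.56·exp(−0.52×0.9) = 0.56×0.6263 = 0.3507
Bulk density: ρ_b = (1−n)ρ_g + n·ρ_f = 0.6493×2.72 + 0.3507×1.02
       = 1.766 + 0.358 = 2.124 g/cm³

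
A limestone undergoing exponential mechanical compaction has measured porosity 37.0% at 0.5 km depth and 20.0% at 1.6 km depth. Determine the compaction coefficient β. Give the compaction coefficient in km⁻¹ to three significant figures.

Athy: phi(Z) = phi₀ e^(−βZ) ⇒ phi₁/phi₂ = e^{β(Z₂−Z₁)} ⇒ β = ln(phi₁/phi₂)/(Z₂−Z₁)
β = ln(0.37/0.2) / (1.6 − 0.5) = ln(1.85) / 1.1 = 0.6152 / 1.1 = 0.5593 km⁻¹

0.559 km⁻¹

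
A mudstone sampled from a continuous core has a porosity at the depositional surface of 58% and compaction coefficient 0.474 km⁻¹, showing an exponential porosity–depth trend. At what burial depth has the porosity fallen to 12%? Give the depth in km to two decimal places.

Invert Athy's law: d = ln(φ₀/φ) / β
d = ln(0.58/0.12) / 0.474 = ln(4.833) / 0.474 = 1.5755 / 0.474 = 3.324 km

3.32 km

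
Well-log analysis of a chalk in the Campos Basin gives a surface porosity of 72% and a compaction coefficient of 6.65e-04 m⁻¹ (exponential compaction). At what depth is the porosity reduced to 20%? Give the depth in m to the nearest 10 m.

1930 m

Working in km (1 km = 1000 m; k in km⁻¹ = k in m⁻¹ × 1000):
Invert Athy's law: z = ln(n₀/n) / k
z = ln(0.72/0.2) / 0.665 = ln(3.6) / 0.665 = 1.2809 / 0.665 = 1.926 km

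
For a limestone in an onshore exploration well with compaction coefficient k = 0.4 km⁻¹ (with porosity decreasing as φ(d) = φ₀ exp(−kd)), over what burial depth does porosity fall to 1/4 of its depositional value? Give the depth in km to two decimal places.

3.47 km

φ/φ₀ = 1/4 ⇒ exp(−k·d) = 1/4 ⇒ d = ln(4) / k
d = 1.3863 / 0.4 = 3.466 km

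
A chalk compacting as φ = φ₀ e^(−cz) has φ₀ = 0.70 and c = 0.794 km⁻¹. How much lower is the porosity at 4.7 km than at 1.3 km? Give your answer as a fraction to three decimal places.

φ(1.3) = 0.7·e^(−0.794×1.3) = 0.2494
φ(4.7) = 0.7·e^(−0.794×4.7) = 0.0168
Δφ = 0.2494 − 0.0168 = 0.2326

0.233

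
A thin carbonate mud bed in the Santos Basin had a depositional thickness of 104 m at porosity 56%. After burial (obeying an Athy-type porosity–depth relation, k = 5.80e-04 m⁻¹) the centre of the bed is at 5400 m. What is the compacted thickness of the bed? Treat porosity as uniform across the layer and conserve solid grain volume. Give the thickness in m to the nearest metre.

47 m

Working in km (1 km = 1000 m; k in km⁻¹ = k in m⁻¹ × 1000):
Porosity at 5.4 km: n = 0.56·exp(−0.58×5.4) = 0.0244
Solid-volume conservation: h(1−n) = h₀(1−n₀) ⇒ h = h₀·(1−n₀)/(1−n)
h = 0.104 × (1 − 0.56)/(1 − 0.0244) = 0.104 × 0.4510 = 0.0469 km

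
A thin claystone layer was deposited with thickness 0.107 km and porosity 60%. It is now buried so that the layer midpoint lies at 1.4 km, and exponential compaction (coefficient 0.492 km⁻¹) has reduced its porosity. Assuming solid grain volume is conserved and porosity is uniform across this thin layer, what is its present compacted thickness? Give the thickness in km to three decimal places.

Porosity at 1.4 km: n = 0.6·exp(−0.492×1.4) = 0.3013
Solid-volume conservation: h(1−n) = h₀(1−n₀) ⇒ h = h₀·(1−n₀)/(1−n)
h = 0.107 × (1 − 0.6)/(1 − 0.3013) = 0.107 × 0.5725 = 0.0613 km

0.061 km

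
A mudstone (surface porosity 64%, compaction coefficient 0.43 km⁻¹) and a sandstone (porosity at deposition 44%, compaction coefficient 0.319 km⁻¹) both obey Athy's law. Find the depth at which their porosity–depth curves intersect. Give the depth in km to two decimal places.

Set n₀ₐ e^(−βₐd) = n₀ᵦ e^(−βᵦd) ⇒ ln(n₀ₐ/n₀ᵦ) = (βₐ − βᵦ)·d
d = ln(0.64/0.44) / (0.43 − 0.319) = 0.3747 / 0.111 = 3.376 km

3.38 km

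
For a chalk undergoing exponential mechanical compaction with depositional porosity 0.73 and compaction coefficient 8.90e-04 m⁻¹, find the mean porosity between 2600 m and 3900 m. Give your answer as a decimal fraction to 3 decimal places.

0.043

Working in km (1 km = 1000 m; k in km⁻¹ = k in m⁻¹ × 1000):
⟨φ⟩ = (1/(Z₂−Z₁)) ∫ φ₀ e^(−kZ) dZ = φ₀·(e^(−k·Z₁) − e^(−k·Z₂)) / (k·(Z₂−Z₁))
e^(−0.89×2.6) = 0.0989; e^(−0.89×3.9) = 0.0311
⟨φ⟩ = 0.73 × (0.0989 − 0.0311) / (0.89 × 1.3) = 0.73 × 0.0586 = 0.0428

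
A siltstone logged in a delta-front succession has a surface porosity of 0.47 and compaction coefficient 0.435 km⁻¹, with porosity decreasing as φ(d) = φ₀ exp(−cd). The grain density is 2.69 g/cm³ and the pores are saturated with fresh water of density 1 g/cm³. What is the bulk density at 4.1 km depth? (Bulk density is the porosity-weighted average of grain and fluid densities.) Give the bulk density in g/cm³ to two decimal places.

Porosity at depth: φ = 0.47·exp(−0.435×4.1) = 0.47×0.1680 = 0.0790
Bulk density: ρ_b = (1−φ)ρ_g + φ·ρ_f = 0.9210×2.69 + 0.0790×1
       = 2.478 + 0.079 = 2.557 g/cm³

2.56 g/cm³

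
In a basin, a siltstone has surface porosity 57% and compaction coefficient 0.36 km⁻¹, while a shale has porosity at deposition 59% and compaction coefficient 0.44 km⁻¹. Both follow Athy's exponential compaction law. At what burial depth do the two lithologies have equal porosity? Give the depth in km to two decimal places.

Set n₀ₐ e^(−βₐd) = n₀ᵦ e^(−βᵦd) ⇒ ln(n₀ₐ/n₀ᵦ) = (βₐ − βᵦ)·d
d = ln(0.57/0.59) / (0.36 − 0.44) = -0.0345 / -0.08 = 0.431 km

0.43 km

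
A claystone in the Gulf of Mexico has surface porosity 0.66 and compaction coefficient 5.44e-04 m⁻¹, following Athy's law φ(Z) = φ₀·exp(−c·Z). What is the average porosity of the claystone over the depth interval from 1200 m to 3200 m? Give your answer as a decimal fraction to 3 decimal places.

0.209

Working in km (1 km = 1000 m; c in km⁻¹ = c in m⁻¹ × 1000):
⟨φ⟩ = (1/(Z₂−Z₁)) ∫ φ₀ e^(−cZ) dZ = φ₀·(e^(−c·Z₁) − e^(−c·Z₂)) / (c·(Z₂−Z₁))
e^(−0.544×1.2) = 0.5206; e^(−0.544×3.2) = 0.1754
⟨φ⟩ = 0.66 × (0.5206 − 0.1754) / (0.544 × 2) = 0.66 × 0.3173 = 0.2094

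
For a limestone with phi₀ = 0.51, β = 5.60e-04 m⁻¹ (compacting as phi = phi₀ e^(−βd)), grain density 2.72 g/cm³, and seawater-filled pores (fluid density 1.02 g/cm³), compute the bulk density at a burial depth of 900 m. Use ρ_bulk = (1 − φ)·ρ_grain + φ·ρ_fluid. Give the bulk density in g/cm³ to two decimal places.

Working in km (1 km = 1000 m; β in km⁻¹ = β in m⁻¹ × 1000):
Porosity at depth: phi = 0.51·exp(−0.56×0.9) = 0.51×0.6041 = 0.3081
Bulk density: ρ_b = (1−phi)ρ_g + phi·ρ_f = 0.6919×2.72 + 0.3081×1.02
       = 1.882 + 0.314 = 2.196 g/cm³

2.20 g/cm³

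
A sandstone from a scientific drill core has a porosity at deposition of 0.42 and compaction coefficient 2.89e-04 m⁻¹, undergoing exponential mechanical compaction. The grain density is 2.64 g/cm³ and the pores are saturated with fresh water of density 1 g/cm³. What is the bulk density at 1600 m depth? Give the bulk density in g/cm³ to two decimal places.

Working in km (1 km = 1000 m; c in km⁻¹ = c in m⁻¹ × 1000):
Porosity at depth: n = 0.42·exp(−0.289×1.6) = 0.42×0.6298 = 0.2645
Bulk density: ρ_b = (1−n)ρ_g + n·ρ_f = 0.7355×2.64 + 0.2645×1
       = 1.942 + 0.265 = 2.206 g/cm³

2.21 g/cm³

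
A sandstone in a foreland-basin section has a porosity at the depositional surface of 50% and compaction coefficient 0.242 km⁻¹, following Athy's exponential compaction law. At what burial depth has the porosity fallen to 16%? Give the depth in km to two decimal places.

Invert Athy's law: z = ln(phi₀/phi) / c
z = ln(0.5/0.16) / 0.242 = ln(3.125) / 0.242 = 1.1394 / 0.242 = 4.708 km

4.71 km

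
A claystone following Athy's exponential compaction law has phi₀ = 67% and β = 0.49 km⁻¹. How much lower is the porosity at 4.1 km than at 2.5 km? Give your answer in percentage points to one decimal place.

phi(2.5) = 0.67·e^(−0.49×2.5) = 0.1968
phi(4.1) = 0.67·e^(−0.49×4.1) = 0.0899
Δphi = 0.1968 − 0.0899 = 0.1070

10.7 percentage points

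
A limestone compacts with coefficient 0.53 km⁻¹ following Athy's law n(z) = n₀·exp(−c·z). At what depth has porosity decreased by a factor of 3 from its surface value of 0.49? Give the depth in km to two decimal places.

2.07 km

n/n₀ = 1/3 ⇒ exp(−c·z) = 1/3 ⇒ z = ln(3) / c
z = 1.0986 / 0.53 = 2.073 km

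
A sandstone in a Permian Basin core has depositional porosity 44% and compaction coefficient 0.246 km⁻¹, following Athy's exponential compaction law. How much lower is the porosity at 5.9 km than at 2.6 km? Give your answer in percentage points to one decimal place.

12.9 percentage points

φ(2.6) = 0.44·e^(−0.246×2.6) = 0.2321
φ(5.9) = 0.44·e^(−0.246×5.9) = 0.1031
Δφ = 0.2321 − 0.1031 = 0.1290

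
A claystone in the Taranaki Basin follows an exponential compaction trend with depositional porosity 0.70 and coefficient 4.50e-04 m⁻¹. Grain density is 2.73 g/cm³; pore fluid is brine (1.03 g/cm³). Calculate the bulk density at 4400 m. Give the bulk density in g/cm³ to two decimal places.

Working in km (1 km = 1000 m; c in km⁻¹ = c in m⁻¹ × 1000):
Porosity at depth: n = 0.7·exp(−0.45×4.4) = 0.7×0.1381 = 0.0966
Bulk density: ρ_b = (1−n)ρ_g + n·ρ_f = 0.9034×2.73 + 0.0966×1.03
       = 2.466 + 0.100 = 2.566 g/cm³

2.57 g/cm³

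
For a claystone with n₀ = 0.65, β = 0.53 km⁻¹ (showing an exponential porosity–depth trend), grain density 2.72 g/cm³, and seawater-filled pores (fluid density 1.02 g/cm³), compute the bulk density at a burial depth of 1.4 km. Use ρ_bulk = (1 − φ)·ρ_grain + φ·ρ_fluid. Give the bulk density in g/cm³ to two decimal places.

2.19 g/cm³

Porosity at depth: n = 0.65·exp(−0.53×1.4) = 0.65×0.4762 = 0.3095
Bulk density: ρ_b = (1−n)ρ_g + n·ρ_f = 0.6905×2.72 + 0.3095×1.02
       = 1.878 + 0.316 = 2.194 g/cm³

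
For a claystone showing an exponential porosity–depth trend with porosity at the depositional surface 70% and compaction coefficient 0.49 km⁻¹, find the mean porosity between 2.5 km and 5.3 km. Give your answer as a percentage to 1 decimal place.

⟨n⟩ = (1/(z₂−z₁)) ∫ n₀ e^(−βz) dz = n₀·(e^(−β·z₁) − e^(−β·z₂)) / (β·(z₂−z₁))
e^(−0.49×2.5) = 0.2938; e^(−0.49×5.3) = 0.0745
⟨n⟩ = 0.7 × (0.2938 − 0.0745) / (0.49 × 2.8) = 0.7 × 0.1598 = 0.1119

11.2%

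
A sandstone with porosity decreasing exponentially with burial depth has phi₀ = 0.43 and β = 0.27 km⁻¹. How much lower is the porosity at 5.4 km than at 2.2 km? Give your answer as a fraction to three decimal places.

phi(2.2) = 0.43·e^(−0.27×2.2) = 0.2374
phi(5.4) = 0.43·e^(−0.27×5.4) = 0.1001
Δphi = 0.2374 − 0.1001 = 0.1373

0.137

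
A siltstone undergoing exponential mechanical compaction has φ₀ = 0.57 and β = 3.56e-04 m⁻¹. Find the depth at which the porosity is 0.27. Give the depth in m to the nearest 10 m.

Working in km (1 km = 1000 m; β in km⁻¹ = β in m⁻¹ × 1000):
Invert Athy's law: z = ln(φ₀/φ) / β
z = ln(0.57/0.27) / 0.356 = ln(2.111) / 0.356 = 0.7472 / 0.356 = 2.099 km

2100 m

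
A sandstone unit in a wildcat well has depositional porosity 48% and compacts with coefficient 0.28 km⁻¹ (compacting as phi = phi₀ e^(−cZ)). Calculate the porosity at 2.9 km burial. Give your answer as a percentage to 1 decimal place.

21.3%

phi = phi₀·exp(−c·Z) = 0.48 × exp(−0.28 × 2.9) = 0.48 × exp(−0.812)
  = 0.48 × 0.4440 = 0.2131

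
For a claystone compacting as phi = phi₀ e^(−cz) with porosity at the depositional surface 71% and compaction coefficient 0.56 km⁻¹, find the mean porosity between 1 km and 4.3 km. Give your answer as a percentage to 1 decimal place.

18.5%

⟨phi⟩ = (1/(z₂−z₁)) ∫ phi₀ e^(−cz) dz = phi₀·(e^(−c·z₁) − e^(−c·z₂)) / (c·(z₂−z₁))
e^(−0.56×1) = 0.5712; e^(−0.56×4.3) = 0.0900
⟨phi⟩ = 0.71 × (0.5712 − 0.0900) / (0.56 × 3.3) = 0.71 × 0.2604 = 0.1849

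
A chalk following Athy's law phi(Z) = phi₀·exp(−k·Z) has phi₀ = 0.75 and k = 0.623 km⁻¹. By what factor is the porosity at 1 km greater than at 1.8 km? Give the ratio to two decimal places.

phi(Z₁)/phi(Z₂) = e^(−k·Z₁)/e^(−k·Z₂) = e^{k(Z₂−Z₁)}
= exp(0.623 × 0.8) = exp(0.4984) = 1.6461

1.65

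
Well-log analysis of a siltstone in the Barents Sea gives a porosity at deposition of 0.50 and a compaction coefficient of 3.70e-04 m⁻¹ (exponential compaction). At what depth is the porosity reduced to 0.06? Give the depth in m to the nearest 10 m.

Working in km (1 km = 1000 m; β in km⁻¹ = β in m⁻¹ × 1000):
Invert Athy's law: d = ln(phi₀/phi) / β
d = ln(0.5/0.06) / 0.37 = ln(8.333) / 0.37 = 2.1203 / 0.37 = 5.730 km

5730 m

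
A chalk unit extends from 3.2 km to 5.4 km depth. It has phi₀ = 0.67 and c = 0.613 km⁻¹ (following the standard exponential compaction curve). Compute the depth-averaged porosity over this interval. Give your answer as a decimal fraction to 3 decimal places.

⟨phi⟩ = (1/(d₂−d₁)) ∫ phi₀ e^(−cd) dd = phi₀·(e^(−c·d₁) − e^(−c·d₂)) / (c·(d₂−d₁))
e^(−0.613×3.2) = 0.1406; e^(−0.613×5.4) = 0.0365
⟨phi⟩ = 0.67 × (0.1406 − 0.0365) / (0.613 × 2.2) = 0.67 × 0.0772 = 0.0517

0.052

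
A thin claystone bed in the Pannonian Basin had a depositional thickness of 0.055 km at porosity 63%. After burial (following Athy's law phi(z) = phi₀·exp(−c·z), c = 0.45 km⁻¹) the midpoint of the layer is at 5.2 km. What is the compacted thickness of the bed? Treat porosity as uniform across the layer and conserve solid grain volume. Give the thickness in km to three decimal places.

Porosity at 5.2 km: phi = 0.63·exp(−0.45×5.2) = 0.0607
Solid-volume conservation: h(1−phi) = h₀(1−phi₀) ⇒ h = h₀·(1−phi₀)/(1−phi)
h = 0.055 × (1 − 0.63)/(1 − 0.0607) = 0.055 × 0.3939 = 0.0217 km

0.022 km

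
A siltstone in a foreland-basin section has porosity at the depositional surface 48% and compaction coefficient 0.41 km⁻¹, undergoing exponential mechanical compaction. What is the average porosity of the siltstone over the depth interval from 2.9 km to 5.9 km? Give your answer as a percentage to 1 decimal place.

8.4%

⟨n⟩ = (1/(z₂−z₁)) ∫ n₀ e^(−βz) dz = n₀·(e^(−β·z₁) − e^(−β·z₂)) / (β·(z₂−z₁))
e^(−0.41×2.9) = 0.3045; e^(−0.41×5.9) = 0.0890
⟨n⟩ = 0.48 × (0.3045 − 0.0890) / (0.41 × 3) = 0.48 × 0.1752 = 0.0841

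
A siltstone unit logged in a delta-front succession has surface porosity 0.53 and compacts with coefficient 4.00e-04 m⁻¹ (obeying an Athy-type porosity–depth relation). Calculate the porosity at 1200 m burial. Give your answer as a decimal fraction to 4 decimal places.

Working in km (1 km = 1000 m; β in km⁻¹ = β in m⁻¹ × 1000):
phi = phi₀·exp(−β·d) = 0.53 × exp(−0.4 × 1.2) = 0.53 × exp(−0.48)
  = 0.53 × 0.6188 = 0.3280

0.3280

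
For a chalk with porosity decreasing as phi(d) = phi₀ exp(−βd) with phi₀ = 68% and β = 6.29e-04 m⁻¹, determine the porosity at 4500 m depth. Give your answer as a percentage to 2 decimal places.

Working in km (1 km = 1000 m; β in km⁻¹ = β in m⁻¹ × 1000):
phi = phi₀·exp(−β·d) = 0.68 × exp(−0.629 × 4.5) = 0.68 × exp(−2.83)
  = 0.68 × 0.0590 = 0.0401

4.01%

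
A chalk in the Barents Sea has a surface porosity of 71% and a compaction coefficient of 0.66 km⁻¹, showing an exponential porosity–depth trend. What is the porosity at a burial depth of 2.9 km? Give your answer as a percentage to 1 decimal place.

10.5%

n = n₀·exp(−β·z) = 0.71 × exp(−0.66 × 2.9) = 0.71 × exp(−1.914)
  = 0.71 × 0.1475 = 0.1047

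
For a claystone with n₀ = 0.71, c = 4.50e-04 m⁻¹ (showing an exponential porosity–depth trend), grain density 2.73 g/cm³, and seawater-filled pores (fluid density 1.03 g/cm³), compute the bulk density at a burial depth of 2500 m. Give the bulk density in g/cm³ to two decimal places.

2.34 g/cm³

Working in km (1 km = 1000 m; c in km⁻¹ = c in m⁻¹ × 1000):
Porosity at depth: n = 0.71·exp(−0.45×2.5) = 0.71×0.3247 = 0.2305
Bulk density: ρ_b = (1−n)ρ_g + n·ρ_f = 0.7695×2.73 + 0.2305×1.03
       = 2.101 + 0.237 = 2.338 g/cm³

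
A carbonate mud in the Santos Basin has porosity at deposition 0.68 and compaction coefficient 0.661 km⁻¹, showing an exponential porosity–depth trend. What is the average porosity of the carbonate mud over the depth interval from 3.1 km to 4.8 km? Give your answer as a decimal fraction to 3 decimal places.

0.053

⟨phi⟩ = (1/(z₂−z₁)) ∫ phi₀ e^(−kz) dz = phi₀·(e^(−k·z₁) − e^(−k·z₂)) / (k·(z₂−z₁))
e^(−0.661×3.1) = 0.1289; e^(−0.661×4.8) = 0.0419
⟨phi⟩ = 0.68 × (0.1289 − 0.0419) / (0.661 × 1.7) = 0.68 × 0.0774 = 0.0526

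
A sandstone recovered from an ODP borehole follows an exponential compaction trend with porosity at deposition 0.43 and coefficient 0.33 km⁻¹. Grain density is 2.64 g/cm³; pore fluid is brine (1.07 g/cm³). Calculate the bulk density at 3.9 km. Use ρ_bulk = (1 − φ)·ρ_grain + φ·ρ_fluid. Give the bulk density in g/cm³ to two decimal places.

2.45 g/cm³

Porosity at depth: n = 0.43·exp(−0.33×3.9) = 0.43×0.2761 = 0.1187
Bulk density: ρ_b = (1−n)ρ_g + n·ρ_f = 0.8813×2.64 + 0.1187×1.07
       = 2.327 + 0.127 = 2.454 g/cm³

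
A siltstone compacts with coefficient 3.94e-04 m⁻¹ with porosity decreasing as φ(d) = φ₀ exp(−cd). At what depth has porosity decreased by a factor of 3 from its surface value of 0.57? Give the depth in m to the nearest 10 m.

2790 m

Working in km (1 km = 1000 m; c in km⁻¹ = c in m⁻¹ × 1000):
φ/φ₀ = 1/3 ⇒ exp(−c·d) = 1/3 ⇒ d = ln(3) / c
d = 1.0986 / 0.394 = 2.788 km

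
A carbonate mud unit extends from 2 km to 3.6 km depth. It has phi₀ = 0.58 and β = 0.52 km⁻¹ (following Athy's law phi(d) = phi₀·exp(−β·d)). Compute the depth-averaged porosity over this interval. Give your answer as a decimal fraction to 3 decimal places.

0.139

⟨phi⟩ = (1/(d₂−d₁)) ∫ phi₀ e^(−βd) dd = phi₀·(e^(−β·d₁) − e^(−β·d₂)) / (β·(d₂−d₁))
e^(−0.52×2) = 0.3535; e^(−0.52×3.6) = 0.1538
⟨phi⟩ = 0.58 × (0.3535 − 0.1538) / (0.52 × 1.6) = 0.58 × 0.2400 = 0.1392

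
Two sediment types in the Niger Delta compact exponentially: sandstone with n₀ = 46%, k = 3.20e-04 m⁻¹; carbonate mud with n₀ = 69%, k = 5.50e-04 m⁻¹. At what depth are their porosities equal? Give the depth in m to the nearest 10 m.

1760 m

Working in km (1 km = 1000 m; k in km⁻¹ = k in m⁻¹ × 1000):
Set n₀ₐ e^(−kₐZ) = n₀ᵦ e^(−kᵦZ) ⇒ ln(n₀ₐ/n₀ᵦ) = (kₐ − kᵦ)·Z
Z = ln(0.46/0.69) / (0.32 − 0.55) = -0.4055 / -0.23 = 1.763 km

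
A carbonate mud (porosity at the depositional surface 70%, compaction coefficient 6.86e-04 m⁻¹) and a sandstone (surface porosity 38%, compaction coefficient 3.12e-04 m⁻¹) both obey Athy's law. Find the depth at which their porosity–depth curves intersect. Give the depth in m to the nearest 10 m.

Working in km (1 km = 1000 m; c in km⁻¹ = c in m⁻¹ × 1000):
Set n₀ₐ e^(−cₐZ) = n₀ᵦ e^(−cᵦZ) ⇒ ln(n₀ₐ/n₀ᵦ) = (cₐ − cᵦ)·Z
Z = ln(0.7/0.38) / (0.686 − 0.312) = 0.6109 / 0.374 = 1.633 km

1630 m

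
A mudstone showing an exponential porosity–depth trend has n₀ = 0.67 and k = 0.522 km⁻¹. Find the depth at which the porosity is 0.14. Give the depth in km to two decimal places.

3.00 km

Invert Athy's law: d = ln(n₀/n) / k
d = ln(0.67/0.14) / 0.522 = ln(4.786) / 0.522 = 1.5656 / 0.522 = 2.999 km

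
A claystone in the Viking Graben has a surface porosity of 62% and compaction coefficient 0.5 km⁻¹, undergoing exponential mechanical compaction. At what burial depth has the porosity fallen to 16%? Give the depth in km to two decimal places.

2.71 km

Invert Athy's law: d = ln(n₀/n) / c
d = ln(0.62/0.16) / 0.5 = ln(3.875) / 0.5 = 1.3545 / 0.5 = 2.709 km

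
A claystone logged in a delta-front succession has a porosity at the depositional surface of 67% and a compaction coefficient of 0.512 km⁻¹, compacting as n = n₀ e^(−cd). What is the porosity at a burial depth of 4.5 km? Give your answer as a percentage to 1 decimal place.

6.7%

n = n₀·exp(−c·d) = 0.67 × exp(−0.512 × 4.5) = 0.67 × exp(−2.304)
  = 0.67 × 0.0999 = 0.0669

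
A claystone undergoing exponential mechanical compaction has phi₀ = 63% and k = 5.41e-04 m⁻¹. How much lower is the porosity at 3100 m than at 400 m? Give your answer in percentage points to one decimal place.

Working in km (1 km = 1000 m; k in km⁻¹ = k in m⁻¹ × 1000):
phi(0.4) = 0.63·e^(−0.541×0.4) = 0.5074
phi(3.1) = 0.63·e^(−0.541×3.1) = 0.1178
Δphi = 0.5074 − 0.1178 = 0.3897

39.0 percentage points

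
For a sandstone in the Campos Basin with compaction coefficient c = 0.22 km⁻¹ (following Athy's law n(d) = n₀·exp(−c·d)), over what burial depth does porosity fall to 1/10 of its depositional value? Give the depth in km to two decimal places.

10.47 km

n/n₀ = 1/10 ⇒ exp(−c·d) = 1/10 ⇒ d = ln(10) / c
d = 2.3026 / 0.22 = 10.466 km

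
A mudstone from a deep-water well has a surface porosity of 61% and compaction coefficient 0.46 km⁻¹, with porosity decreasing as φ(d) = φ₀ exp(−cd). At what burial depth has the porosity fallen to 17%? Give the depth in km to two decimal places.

2.78 km

Invert Athy's law: d = ln(φ₀/φ) / c
d = ln(0.61/0.17) / 0.46 = ln(3.588) / 0.46 = 1.2777 / 0.46 = 2.778 km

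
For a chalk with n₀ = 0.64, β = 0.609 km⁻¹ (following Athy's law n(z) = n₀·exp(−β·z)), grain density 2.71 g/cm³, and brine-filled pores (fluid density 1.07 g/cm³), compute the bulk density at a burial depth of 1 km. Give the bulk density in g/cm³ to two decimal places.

2.14 g/cm³

Porosity at depth: n = 0.64·exp(−0.609×1) = 0.64×0.5439 = 0.3481
Bulk density: ρ_b = (1−n)ρ_g + n·ρ_f = 0.6519×2.71 + 0.3481×1.07
       = 1.767 + 0.372 = 2.139 g/cm³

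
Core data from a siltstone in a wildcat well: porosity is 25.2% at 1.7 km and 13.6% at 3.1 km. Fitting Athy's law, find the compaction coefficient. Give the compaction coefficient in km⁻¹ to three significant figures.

Athy: phi(Z) = phi₀ e^(−kZ) ⇒ phi₁/phi₂ = e^{k(Z₂−Z₁)} ⇒ k = ln(phi₁/phi₂)/(Z₂−Z₁)
k = ln(0.252/0.136) / (3.1 − 1.7) = ln(1.853) / 1.4 = 0.6168 / 1.4 = 0.4406 km⁻¹

0.441 km⁻¹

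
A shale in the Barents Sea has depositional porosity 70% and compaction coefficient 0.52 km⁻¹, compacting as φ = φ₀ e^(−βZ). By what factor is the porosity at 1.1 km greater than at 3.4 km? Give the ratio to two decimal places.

φ(Z₁)/φ(Z₂) = e^(−β·Z₁)/e^(−β·Z₂) = e^{β(Z₂−Z₁)}
= exp(0.52 × 2.3) = exp(1.196) = 3.3069

3.31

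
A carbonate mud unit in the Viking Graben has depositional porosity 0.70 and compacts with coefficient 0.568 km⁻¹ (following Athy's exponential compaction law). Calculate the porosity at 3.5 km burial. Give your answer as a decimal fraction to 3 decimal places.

φ = φ₀·exp(−β·d) = 0.7 × exp(−0.568 × 3.5) = 0.7 × exp(−1.988)
  = 0.7 × 0.1370 = 0.0959

0.096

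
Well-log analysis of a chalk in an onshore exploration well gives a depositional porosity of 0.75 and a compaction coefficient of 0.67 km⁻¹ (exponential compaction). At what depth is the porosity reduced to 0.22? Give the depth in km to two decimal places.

1.83 km

Invert Athy's law: Z = ln(phi₀/phi) / k
Z = ln(0.75/0.22) / 0.67 = ln(3.409) / 0.67 = 1.2264 / 0.67 = 1.831 km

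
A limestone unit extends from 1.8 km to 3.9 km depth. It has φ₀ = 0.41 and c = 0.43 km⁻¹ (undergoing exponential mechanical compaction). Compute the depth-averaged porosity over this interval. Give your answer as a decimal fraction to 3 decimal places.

0.125

⟨φ⟩ = (1/(z₂−z₁)) ∫ φ₀ e^(−cz) dz = φ₀·(e^(−c·z₁) − e^(−c·z₂)) / (c·(z₂−z₁))
e^(−0.43×1.8) = 0.4612; e^(−0.43×3.9) = 0.1869
⟨φ⟩ = 0.41 × (0.4612 − 0.1869) / (0.43 × 2.1) = 0.41 × 0.3037 = 0.1245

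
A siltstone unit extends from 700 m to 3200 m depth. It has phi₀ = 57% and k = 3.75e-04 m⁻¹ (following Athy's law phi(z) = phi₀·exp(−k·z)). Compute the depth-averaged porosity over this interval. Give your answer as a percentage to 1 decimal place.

Working in km (1 km = 1000 m; k in km⁻¹ = k in m⁻¹ × 1000):
⟨phi⟩ = (1/(z₂−z₁)) ∫ phi₀ e^(−kz) dz = phi₀·(e^(−k·z₁) − e^(−k·z₂)) / (k·(z₂−z₁))
e^(−0.375×0.7) = 0.7691; e^(−0.375×3.2) = 0.3012
⟨phi⟩ = 0.57 × (0.7691 − 0.3012) / (0.375 × 2.5) = 0.57 × 0.4991 = 0.2845

28.5%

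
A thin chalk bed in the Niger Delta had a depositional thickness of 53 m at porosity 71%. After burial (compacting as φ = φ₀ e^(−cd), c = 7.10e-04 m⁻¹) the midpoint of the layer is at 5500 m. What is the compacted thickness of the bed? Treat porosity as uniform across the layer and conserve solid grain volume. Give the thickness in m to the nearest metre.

16 m

Working in km (1 km = 1000 m; c in km⁻¹ = c in m⁻¹ × 1000):
Porosity at 5.5 km: φ = 0.71·exp(−0.71×5.5) = 0.0143
Solid-volume conservation: h(1−φ) = h₀(1−φ₀) ⇒ h = h₀·(1−φ₀)/(1−φ)
h = 0.053 × (1 − 0.71)/(1 − 0.0143) = 0.053 × 0.2942 = 0.0156 km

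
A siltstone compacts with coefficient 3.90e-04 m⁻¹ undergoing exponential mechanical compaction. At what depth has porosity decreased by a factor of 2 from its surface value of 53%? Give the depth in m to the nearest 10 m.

Working in km (1 km = 1000 m; β in km⁻¹ = β in m⁻¹ × 1000):
n/n₀ = 1/2 ⇒ exp(−β·z) = 1/2 ⇒ z = ln(2) / β
z = 0.6931 / 0.39 = 1.777 km

1780 m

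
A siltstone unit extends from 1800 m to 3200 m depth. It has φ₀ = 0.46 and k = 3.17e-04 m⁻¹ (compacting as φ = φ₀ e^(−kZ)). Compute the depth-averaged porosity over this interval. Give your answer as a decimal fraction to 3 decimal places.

0.210

Working in km (1 km = 1000 m; k in km⁻¹ = k in m⁻¹ × 1000):
⟨φ⟩ = (1/(Z₂−Z₁)) ∫ φ₀ e^(−kZ) dZ = φ₀·(e^(−k·Z₁) − e^(−k·Z₂)) / (k·(Z₂−Z₁))
e^(−0.317×1.8) = 0.5652; e^(−0.317×3.2) = 0.3626
⟨φ⟩ = 0.46 × (0.5652 − 0.3626) / (0.317 × 1.4) = 0.46 × 0.4564 = 0.2100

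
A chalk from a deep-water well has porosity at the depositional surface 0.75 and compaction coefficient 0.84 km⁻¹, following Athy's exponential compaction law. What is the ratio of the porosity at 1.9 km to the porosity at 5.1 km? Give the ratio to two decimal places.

14.70

phi(z₁)/phi(z₂) = e^(−k·z₁)/e^(−k·z₂) = e^{k(z₂−z₁)}
= exp(0.84 × 3.2) = exp(2.688) = 14.7022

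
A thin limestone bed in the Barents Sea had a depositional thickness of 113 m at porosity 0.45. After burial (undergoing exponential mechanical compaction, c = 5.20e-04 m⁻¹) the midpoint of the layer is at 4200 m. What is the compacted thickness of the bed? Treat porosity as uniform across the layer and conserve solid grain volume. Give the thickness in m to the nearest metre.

65 m

Working in km (1 km = 1000 m; c in km⁻¹ = c in m⁻¹ × 1000):
Porosity at 4.2 km: φ = 0.45·exp(−0.52×4.2) = 0.0507
Solid-volume conservation: h(1−φ) = h₀(1−φ₀) ⇒ h = h₀·(1−φ₀)/(1−φ)
h = 0.113 × (1 − 0.45)/(1 − 0.0507) = 0.113 × 0.5794 = 0.0655 km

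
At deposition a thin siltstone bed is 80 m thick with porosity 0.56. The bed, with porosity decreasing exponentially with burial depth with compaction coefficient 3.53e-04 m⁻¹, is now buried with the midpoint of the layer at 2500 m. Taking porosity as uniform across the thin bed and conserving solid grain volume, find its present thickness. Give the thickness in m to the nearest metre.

46 m

Working in km (1 km = 1000 m; k in km⁻¹ = k in m⁻¹ × 1000):
Porosity at 2.5 km: φ = 0.56·exp(−0.353×2.5) = 0.2317
Solid-volume conservation: h(1−φ) = h₀(1−φ₀) ⇒ h = h₀·(1−φ₀)/(1−φ)
h = 0.08 × (1 − 0.56)/(1 − 0.2317) = 0.08 × 0.5727 = 0.0458 km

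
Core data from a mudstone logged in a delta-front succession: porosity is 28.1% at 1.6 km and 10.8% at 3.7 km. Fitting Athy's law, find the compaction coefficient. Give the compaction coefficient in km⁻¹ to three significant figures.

Athy: n(z) = n₀ e^(−kz) ⇒ n₁/n₂ = e^{k(z₂−z₁)} ⇒ k = ln(n₁/n₂)/(z₂−z₁)
k = ln(0.281/0.108) / (3.7 − 1.6) = ln(2.602) / 2.1 = 0.9562 / 2.1 = 0.4553 km⁻¹

0.455 km⁻¹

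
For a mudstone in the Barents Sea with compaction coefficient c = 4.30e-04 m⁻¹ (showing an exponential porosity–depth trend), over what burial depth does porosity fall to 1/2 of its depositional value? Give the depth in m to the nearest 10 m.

1610 m

Working in km (1 km = 1000 m; c in km⁻¹ = c in m⁻¹ × 1000):
φ/φ₀ = 1/2 ⇒ exp(−c·Z) = 1/2 ⇒ Z = ln(2) / c
Z = 0.6931 / 0.43 = 1.612 km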